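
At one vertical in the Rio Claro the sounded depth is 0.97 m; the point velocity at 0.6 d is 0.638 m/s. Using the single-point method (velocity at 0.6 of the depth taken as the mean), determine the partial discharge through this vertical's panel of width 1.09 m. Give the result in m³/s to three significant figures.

0.675 m³/s

v̄ = v₀.₆ = 0.638 m/s
q = v̄ × d × w = 0.6380 × 0.97 × 1.09 = 0.6746 m³/s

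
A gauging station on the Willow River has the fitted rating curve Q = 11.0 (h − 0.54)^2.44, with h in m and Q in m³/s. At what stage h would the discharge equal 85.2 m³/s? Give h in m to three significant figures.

h − h₀ = (Q/C)^(1/b) = (85.2/11.0)^(1/2.44) = 2.314 m
h = 0.54 + 2.314 = 2.854 m

2.85 m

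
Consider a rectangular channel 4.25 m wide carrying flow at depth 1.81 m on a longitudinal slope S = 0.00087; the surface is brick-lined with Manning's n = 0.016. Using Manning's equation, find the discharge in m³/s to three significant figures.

A = b·y = 4.25 × 1.81 = 7.693 m²
P = b + 2y = 4.25 + 2×1.81 = 7.870 m
R = A/P = 7.693/7.870 = 0.9774 m
Q = (1/n)·A·R^(2/3)·S^(1/2) = (1/0.016) × 7.693 × 0.9774^(2/3) × 0.00087^(1/2) = 13.97 m³/s

14.0 m³/s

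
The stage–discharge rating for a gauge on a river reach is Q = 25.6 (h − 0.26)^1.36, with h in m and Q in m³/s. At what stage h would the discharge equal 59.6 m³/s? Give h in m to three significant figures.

h − h₀ = (Q/C)^(1/b) = (59.6/25.6)^(1/1.36) = 1.861 m
h = 0.26 + 1.861 = 2.121 m

2.12 m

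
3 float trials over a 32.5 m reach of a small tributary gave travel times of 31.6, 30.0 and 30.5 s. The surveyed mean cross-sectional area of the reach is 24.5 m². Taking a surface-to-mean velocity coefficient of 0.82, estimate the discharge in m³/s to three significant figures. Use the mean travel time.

t̄ = (31.6 + 30.0 + 30.5) / 3 = 30.7 s
v_surface = L / t̄ = 32.5 / 30.7 = 1.059 m/s
v_mean = 0.82 × 1.059 = 0.8681 m/s
Q = A × v_mean = 24.5 × 0.8681 = 21.27 m³/s

21.3 m³/s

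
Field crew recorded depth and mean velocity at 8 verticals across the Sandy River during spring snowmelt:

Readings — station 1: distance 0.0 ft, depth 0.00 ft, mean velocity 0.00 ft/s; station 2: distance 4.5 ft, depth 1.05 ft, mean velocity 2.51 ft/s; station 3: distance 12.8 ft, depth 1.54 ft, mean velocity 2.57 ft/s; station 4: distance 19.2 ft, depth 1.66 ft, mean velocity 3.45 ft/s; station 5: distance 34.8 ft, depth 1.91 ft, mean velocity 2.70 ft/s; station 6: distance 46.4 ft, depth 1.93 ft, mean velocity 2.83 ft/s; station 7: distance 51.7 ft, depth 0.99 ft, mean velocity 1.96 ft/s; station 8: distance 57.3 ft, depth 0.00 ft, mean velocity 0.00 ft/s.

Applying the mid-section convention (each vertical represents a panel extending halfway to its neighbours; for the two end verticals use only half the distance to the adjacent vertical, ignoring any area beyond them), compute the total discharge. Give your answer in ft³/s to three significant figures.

236 ft³/s

w_2 = (12.8 − 0.0)/2 = 6.4 ft; q_2 = 2.51 × 1.05 × 6.4 = 16.87 ft³/s
w_3 = (19.2 − 4.5)/2 = 7.35 ft; q_3 = 2.57 × 1.54 × 7.35 = 29.09 ft³/s
w_4 = (34.8 − 12.8)/2 = 11 ft; q_4 = 3.45 × 1.66 × 11 = 63.00 ft³/s
w_5 = (46.4 − 19.2)/2 = 13.6 ft; q_5 = 2.70 × 1.91 × 13.6 = 70.14 ft³/s
w_6 = (51.7 − 34.8)/2 = 8.45 ft; q_6 = 2.83 × 1.93 × 8.45 = 46.15 ft³/s
w_7 = (57.3 − 46.4)/2 = 5.45 ft; q_7 = 1.96 × 0.99 × 5.45 = 10.58 ft³/s
Stations 1, 8 contribute zero (depth or velocity is 0).
Q = Σ qᵢ = 235.8 ft³/s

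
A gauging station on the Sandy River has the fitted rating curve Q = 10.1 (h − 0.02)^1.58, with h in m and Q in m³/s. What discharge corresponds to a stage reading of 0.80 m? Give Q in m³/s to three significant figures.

6.82 m³/s

Q = 10.1 × (0.80 − 0.02)^1.58 = 10.1 × 0.78^1.58 = 6.821 m³/s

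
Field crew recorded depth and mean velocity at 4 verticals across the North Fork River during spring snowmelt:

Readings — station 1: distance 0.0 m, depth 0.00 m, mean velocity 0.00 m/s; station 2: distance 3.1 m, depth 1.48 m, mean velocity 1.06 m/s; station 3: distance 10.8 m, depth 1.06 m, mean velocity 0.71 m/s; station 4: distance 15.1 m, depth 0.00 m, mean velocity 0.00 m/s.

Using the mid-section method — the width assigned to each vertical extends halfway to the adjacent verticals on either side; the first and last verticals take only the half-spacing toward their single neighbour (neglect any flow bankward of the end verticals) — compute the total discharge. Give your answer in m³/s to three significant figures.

w_2 = (10.8 − 0.0)/2 = 5.4 m; q_2 = 1.06 × 1.48 × 5.4 = 8.472 m³/s
w_3 = (15.1 − 3.1)/2 = 6 m; q_3 = 0.71 × 1.06 × 6 = 4.516 m³/s
Stations 1, 4 contribute zero (depth or velocity is 0).
Q = Σ qᵢ = 12.99 m³/s

13.0 m³/s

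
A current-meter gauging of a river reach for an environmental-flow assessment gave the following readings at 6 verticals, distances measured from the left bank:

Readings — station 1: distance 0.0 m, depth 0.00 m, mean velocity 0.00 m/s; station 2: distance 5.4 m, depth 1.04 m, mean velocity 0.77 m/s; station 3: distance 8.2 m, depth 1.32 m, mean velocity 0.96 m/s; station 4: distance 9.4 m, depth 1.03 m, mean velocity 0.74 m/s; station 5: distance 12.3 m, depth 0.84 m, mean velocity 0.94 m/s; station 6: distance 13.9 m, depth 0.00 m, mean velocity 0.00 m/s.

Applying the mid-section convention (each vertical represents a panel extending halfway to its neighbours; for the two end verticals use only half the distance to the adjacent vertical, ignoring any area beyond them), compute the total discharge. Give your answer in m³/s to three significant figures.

9.16 m³/s

w_2 = (8.2 − 0.0)/2 = 4.1 m; q_2 = 0.77 × 1.04 × 4.1 = 3.283 m³/s
w_3 = (9.4 − 5.4)/2 = 2 m; q_3 = 0.96 × 1.32 × 2 = 2.534 m³/s
w_4 = (12.3 − 8.2)/2 = 2.05 m; q_4 = 0.74 × 1.03 × 2.05 = 1.563 m³/s
w_5 = (13.9 − 9.4)/2 = 2.25 m; q_5 = 0.94 × 0.84 × 2.25 = 1.777 m³/s
Stations 1, 6 contribute zero (depth or velocity is 0).
Q = Σ qᵢ = 9.157 m³/s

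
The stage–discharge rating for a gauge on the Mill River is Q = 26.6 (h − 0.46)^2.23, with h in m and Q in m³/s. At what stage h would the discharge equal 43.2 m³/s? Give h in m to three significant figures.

1.70 m

h − h₀ = (Q/C)^(1/b) = (43.2/26.6)^(1/2.23) = 1.243 m
h = 0.46 + 1.243 = 1.703 m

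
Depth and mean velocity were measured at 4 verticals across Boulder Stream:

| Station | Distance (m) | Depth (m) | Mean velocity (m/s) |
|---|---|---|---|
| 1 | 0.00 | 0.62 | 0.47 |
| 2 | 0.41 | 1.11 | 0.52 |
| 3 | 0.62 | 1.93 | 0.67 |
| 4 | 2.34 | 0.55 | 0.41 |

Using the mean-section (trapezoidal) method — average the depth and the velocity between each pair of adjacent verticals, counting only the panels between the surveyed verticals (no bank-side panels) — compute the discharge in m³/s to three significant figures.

1.52 m³/s

Panel 1-2: Δb = 0.41 m, d̄ = (0.62+1.11)/2 = 0.865, v̄ = (0.47+0.52)/2 = 0.495 → q = 0.41×0.865×0.495 = 0.1756 m³/s
Panel 2-3: Δb = 0.21 m, d̄ = (1.11+1.93)/2 = 1.52, v̄ = (0.52+0.67)/2 = 0.595 → q = 0.21×1.52×0.595 = 0.1899 m³/s
Panel 3-4: Δb = 1.72 m, d̄ = (1.93+0.55)/2 = 1.24, v̄ = (0.67+0.41)/2 = 0.54 → q = 1.72×1.24×0.54 = 1.152 m³/s
Q = Σ q = 1.517 m³/s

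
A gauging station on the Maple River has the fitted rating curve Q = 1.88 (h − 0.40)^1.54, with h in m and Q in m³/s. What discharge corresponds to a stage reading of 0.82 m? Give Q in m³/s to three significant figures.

0.494 m³/s

Q = 1.88 × (0.82 − 0.40)^1.54 = 1.88 × 0.42^1.54 = 0.4943 m³/s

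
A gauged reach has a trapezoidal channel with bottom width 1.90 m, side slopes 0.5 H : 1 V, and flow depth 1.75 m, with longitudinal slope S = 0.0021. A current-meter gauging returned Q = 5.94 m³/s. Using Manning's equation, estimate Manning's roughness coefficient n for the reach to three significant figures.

0.0332

A = (b + z·y)·y = (1.90 + 0.5×1.75)×1.75 = 4.856 m²
P = b + 2y√(1+z²) = 1.90 + 2×1.75×√(1+0.5²) = 5.813 m
R = A/P = 4.856/5.813 = 0.8354 m
n = (1/Q)·A·R^(2/3)·S^(1/2) = (1/5.94) × 4.856 × 0.8870 × 0.04583 = 0.03323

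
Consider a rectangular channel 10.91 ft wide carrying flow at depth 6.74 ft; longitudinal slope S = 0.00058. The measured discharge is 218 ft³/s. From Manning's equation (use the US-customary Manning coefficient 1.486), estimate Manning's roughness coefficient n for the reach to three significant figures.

0.0252

A = b·y = 10.91 × 6.74 = 73.53 ft²
P = b + 2y = 10.91 + 2×6.74 = 24.39 ft
R = A/P = 73.53/24.39 = 3.015 ft
n = (1.486/Q)·A·R^(2/3)·S^(1/2) = (1.486/218) × 73.53 × 2.087 × 0.02408 = 0.02519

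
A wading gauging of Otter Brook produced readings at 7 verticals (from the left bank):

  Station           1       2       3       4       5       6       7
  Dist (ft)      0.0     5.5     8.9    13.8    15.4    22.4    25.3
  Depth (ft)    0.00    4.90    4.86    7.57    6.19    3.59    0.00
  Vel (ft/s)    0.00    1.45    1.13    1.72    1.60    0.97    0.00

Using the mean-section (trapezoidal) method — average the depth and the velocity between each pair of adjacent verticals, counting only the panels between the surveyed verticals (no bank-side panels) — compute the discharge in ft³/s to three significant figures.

139 ft³/s

Panel 1-2: Δb = 5.5 ft, d̄ = (0.00+4.90)/2 = 2.45, v̄ = (0.00+1.45)/2 = 0.725 → q = 5.5×2.45×0.725 = 9.769 ft³/s
Panel 2-3: Δb = 3.4 ft, d̄ = (4.90+4.86)/2 = 4.88, v̄ = (1.45+1.13)/2 = 1.29 → q = 3.4×4.88×1.29 = 21.40 ft³/s
Panel 3-4: Δb = 4.9 ft, d̄ = (4.86+7.57)/2 = 6.215, v̄ = (1.13+1.72)/2 = 1.425 → q = 4.9×6.215×1.425 = 43.40 ft³/s
Panel 4-5: Δb = 1.6 ft, d̄ = (7.57+6.19)/2 = 6.88, v̄ = (1.72+1.60)/2 = 1.66 → q = 1.6×6.88×1.66 = 18.27 ft³/s
Panel 5-6: Δb = 7 ft, d̄ = (6.19+3.59)/2 = 4.89, v̄ = (1.60+0.97)/2 = 1.285 → q = 7×4.89×1.285 = 43.99 ft³/s
Panel 6-7: Δb = 2.9 ft, d̄ = (3.59+0.00)/2 = 1.795, v̄ = (0.97+0.00)/2 = 0.485 → q = 2.9×1.795×0.485 = 2.525 ft³/s
Q = Σ q = 139.4 ft³/s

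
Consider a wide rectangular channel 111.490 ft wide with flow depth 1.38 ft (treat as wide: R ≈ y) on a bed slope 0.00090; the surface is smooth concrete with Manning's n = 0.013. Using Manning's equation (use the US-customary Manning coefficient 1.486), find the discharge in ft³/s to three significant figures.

654 ft³/s

A = b·y = 111.490 × 1.38 = 153.9 ft²
Wide channel: R ≈ y = 1.38 ft
Q = (1.486/n)·A·R^(2/3)·S^(1/2) = (1.486/0.013) × 153.9 × 1.380^(2/3) × 0.00090^(1/2) = 654.0 ft³/s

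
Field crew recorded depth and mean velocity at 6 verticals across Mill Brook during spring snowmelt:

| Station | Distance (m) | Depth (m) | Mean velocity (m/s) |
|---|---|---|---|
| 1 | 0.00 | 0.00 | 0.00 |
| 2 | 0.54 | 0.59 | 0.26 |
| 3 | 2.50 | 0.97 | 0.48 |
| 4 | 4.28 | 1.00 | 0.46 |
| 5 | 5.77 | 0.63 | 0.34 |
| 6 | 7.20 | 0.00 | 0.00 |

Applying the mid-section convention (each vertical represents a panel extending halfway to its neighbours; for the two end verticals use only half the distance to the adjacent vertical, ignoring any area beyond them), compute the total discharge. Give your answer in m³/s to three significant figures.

2.13 m³/s

w_2 = (2.50 − 0.00)/2 = 1.25 m; q_2 = 0.26 × 0.59 × 1.25 = 0.1918 m³/s
w_3 = (4.28 − 0.54)/2 = 1.87 m; q_3 = 0.48 × 0.97 × 1.87 = 0.8707 m³/s
w_4 = (5.77 − 2.50)/2 = 1.635 m; q_4 = 0.46 × 1.00 × 1.635 = 0.7521 m³/s
w_5 = (7.20 − 4.28)/2 = 1.46 m; q_5 = 0.34 × 0.63 × 1.46 = 0.3127 m³/s
Stations 1, 6 contribute zero (depth or velocity is 0).
Q = Σ qᵢ = 2.127 m³/s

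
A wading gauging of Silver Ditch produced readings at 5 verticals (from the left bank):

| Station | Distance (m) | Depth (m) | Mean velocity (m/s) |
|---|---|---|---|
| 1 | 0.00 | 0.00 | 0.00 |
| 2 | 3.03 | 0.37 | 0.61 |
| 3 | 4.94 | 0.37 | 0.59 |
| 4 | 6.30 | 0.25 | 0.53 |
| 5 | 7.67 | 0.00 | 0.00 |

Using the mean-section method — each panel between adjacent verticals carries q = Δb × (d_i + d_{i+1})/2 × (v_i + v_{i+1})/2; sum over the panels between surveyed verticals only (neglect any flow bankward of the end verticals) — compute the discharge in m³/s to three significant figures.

Panel 1-2: Δb = 3.03 m, d̄ = (0.00+0.37)/2 = 0.185, v̄ = (0.00+0.61)/2 = 0.305 → q = 3.03×0.185×0.305 = 0.1710 m³/s
Panel 2-3: Δb = 1.91 m, d̄ = (0.37+0.37)/2 = 0.37, v̄ = (0.61+0.59)/2 = 0.6 → q = 1.91×0.37×0.6 = 0.4240 m³/s
Panel 3-4: Δb = 1.36 m, d̄ = (0.37+0.25)/2 = 0.31, v̄ = (0.59+0.53)/2 = 0.56 → q = 1.36×0.31×0.56 = 0.2361 m³/s
Panel 4-5: Δb = 1.37 m, d̄ = (0.25+0.00)/2 = 0.125, v̄ = (0.53+0.00)/2 = 0.265 → q = 1.37×0.125×0.265 = 0.04538 m³/s
Q = Σ q = 0.8765 m³/s

0.876 m³/s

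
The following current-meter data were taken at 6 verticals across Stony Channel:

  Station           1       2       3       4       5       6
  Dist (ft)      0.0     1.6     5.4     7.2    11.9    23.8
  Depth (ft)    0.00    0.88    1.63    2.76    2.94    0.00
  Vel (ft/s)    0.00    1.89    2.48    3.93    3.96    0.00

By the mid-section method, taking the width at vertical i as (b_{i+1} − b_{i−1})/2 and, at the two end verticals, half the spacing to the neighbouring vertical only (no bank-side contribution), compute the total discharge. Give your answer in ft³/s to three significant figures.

w_2 = (5.4 − 0.0)/2 = 2.7 ft; q_2 = 1.89 × 0.88 × 2.7 = 4.491 ft³/s
w_3 = (7.2 − 1.6)/2 = 2.8 ft; q_3 = 2.48 × 1.63 × 2.8 = 11.32 ft³/s
w_4 = (11.9 − 5.4)/2 = 3.25 ft; q_4 = 3.93 × 2.76 × 3.25 = 35.25 ft³/s
w_5 = (23.8 − 7.2)/2 = 8.3 ft; q_5 = 3.96 × 2.94 × 8.3 = 96.63 ft³/s
Stations 1, 6 contribute zero (depth or velocity is 0).
Q = Σ qᵢ = 147.7 ft³/s

148 ft³/s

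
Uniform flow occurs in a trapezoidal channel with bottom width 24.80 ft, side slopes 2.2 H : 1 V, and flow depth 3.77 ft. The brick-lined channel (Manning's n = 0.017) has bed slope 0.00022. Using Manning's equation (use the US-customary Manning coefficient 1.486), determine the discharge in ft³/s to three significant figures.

329 ft³/s

A = (b + z·y)·y = (24.80 + 2.2×3.77)×3.77 = 124.8 ft²
P = b + 2y√(1+z²) = 24.80 + 2×3.77×√(1+2.2²) = 43.02 ft
R = A/P = 124.8/43.02 = 2.900 ft
Q = (1.486/n)·A·R^(2/3)·S^(1/2) = (1.486/0.017) × 124.8 × 2.900^(2/3) × 0.00022^(1/2) = 329.0 ft³/s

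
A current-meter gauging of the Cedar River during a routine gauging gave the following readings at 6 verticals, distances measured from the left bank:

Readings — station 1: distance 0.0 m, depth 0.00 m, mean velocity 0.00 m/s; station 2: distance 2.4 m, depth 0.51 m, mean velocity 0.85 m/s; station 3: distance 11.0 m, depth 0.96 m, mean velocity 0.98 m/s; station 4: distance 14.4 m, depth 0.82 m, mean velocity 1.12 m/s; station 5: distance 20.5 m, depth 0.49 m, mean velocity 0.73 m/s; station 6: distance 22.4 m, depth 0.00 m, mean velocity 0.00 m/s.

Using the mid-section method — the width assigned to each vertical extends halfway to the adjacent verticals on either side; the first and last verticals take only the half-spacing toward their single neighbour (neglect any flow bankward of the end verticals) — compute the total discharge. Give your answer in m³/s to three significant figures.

13.8 m³/s

w_2 = (11.0 − 0.0)/2 = 5.5 m; q_2 = 0.85 × 0.51 × 5.5 = 2.384 m³/s
w_3 = (14.4 − 2.4)/2 = 6 m; q_3 = 0.98 × 0.96 × 6 = 5.645 m³/s
w_4 = (20.5 − 11.0)/2 = 4.75 m; q_4 = 1.12 × 0.82 × 4.75 = 4.362 m³/s
w_5 = (22.4 − 14.4)/2 = 4 m; q_5 = 0.73 × 0.49 × 4 = 1.431 m³/s
Stations 1, 6 contribute zero (depth or velocity is 0).
Q = Σ qᵢ = 13.82 m³/s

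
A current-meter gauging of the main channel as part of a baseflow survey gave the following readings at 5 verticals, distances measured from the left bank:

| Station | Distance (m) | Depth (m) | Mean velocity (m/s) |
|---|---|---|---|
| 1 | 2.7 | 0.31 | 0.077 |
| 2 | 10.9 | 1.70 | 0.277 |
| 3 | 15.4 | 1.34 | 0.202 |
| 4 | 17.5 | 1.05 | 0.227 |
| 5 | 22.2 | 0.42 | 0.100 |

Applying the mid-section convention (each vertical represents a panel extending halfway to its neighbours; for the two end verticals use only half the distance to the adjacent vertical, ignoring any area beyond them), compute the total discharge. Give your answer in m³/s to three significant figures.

w_1 = (10.9 − 2.7)/2 = 4.1 m; q_1 = 0.077 × 0.31 × 4.1 = 0.09787 m³/s
w_2 = (15.4 − 2.7)/2 = 6.35 m; q_2 = 0.277 × 1.70 × 6.35 = 2.990 m³/s
w_3 = (17.5 − 10.9)/2 = 3.3 m; q_3 = 0.202 × 1.34 × 3.3 = 0.8932 m³/s
w_4 = (22.2 − 15.4)/2 = 3.4 m; q_4 = 0.227 × 1.05 × 3.4 = 0.8104 m³/s
w_5 = (22.2 − 17.5)/2 = 2.35 m; q_5 = 0.100 × 0.42 × 2.35 = 0.09870 m³/s
Q = Σ qᵢ = 4.890 m³/s

4.89 m³/s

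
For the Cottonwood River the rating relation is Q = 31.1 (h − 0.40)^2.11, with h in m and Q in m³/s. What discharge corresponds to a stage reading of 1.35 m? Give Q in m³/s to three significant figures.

27.9 m³/s

Q = 31.1 × (1.35 − 0.40)^2.11 = 31.1 × 0.95^2.11 = 27.91 m³/s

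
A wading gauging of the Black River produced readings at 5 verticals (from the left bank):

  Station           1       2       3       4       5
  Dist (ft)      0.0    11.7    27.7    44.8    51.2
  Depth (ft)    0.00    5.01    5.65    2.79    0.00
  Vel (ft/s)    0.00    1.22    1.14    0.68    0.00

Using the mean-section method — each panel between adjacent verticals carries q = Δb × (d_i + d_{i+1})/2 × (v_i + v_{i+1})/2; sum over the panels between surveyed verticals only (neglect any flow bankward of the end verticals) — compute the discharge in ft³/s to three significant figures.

187 ft³/s

Panel 1-2: Δb = 11.7 ft, d̄ = (0.00+5.01)/2 = 2.505, v̄ = (0.00+1.22)/2 = 0.61 → q = 11.7×2.505×0.61 = 17.88 ft³/s
Panel 2-3: Δb = 16 ft, d̄ = (5.01+5.65)/2 = 5.33, v̄ = (1.22+1.14)/2 = 1.18 → q = 16×5.33×1.18 = 100.6 ft³/s
Panel 3-4: Δb = 17.1 ft, d̄ = (5.65+2.79)/2 = 4.22, v̄ = (1.14+0.68)/2 = 0.91 → q = 17.1×4.22×0.91 = 65.67 ft³/s
Panel 4-5: Δb = 6.4 ft, d̄ = (2.79+0.00)/2 = 1.395, v̄ = (0.68+0.00)/2 = 0.34 → q = 6.4×1.395×0.34 = 3.036 ft³/s
Q = Σ q = 187.2 ft³/s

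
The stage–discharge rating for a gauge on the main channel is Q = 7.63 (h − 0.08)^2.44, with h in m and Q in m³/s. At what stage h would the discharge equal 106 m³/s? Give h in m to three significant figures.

3.02 m

h − h₀ = (Q/C)^(1/b) = (106/7.63)^(1/2.44) = 2.940 m
h = 0.08 + 2.940 = 3.020 m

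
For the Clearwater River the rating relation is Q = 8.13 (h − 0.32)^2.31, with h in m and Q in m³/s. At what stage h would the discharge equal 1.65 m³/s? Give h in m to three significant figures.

0.821 m

h − h₀ = (Q/C)^(1/b) = (1.65/8.13)^(1/2.31) = 0.5014 m
h = 0.32 + 0.5014 = 0.8214 m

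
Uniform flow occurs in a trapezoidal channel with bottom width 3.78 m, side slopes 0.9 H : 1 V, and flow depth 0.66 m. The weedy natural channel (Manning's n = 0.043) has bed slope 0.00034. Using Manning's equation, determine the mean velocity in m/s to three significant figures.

0.277 m/s

A = (b + z·y)·y = (3.78 + 0.9×0.66)×0.66 = 2.887 m²
P = b + 2y√(1+z²) = 3.78 + 2×0.66×√(1+0.9²) = 5.556 m
R = A/P = 2.887/5.556 = 0.5196 m
Q = (1/n)·A·R^(2/3)·S^(1/2) = (1/0.043) × 2.887 × 0.5196^(2/3) × 0.00034^(1/2) = 0.8001 m³/s
V = Q/A = 0.8001/2.887 = 0.2772 m/s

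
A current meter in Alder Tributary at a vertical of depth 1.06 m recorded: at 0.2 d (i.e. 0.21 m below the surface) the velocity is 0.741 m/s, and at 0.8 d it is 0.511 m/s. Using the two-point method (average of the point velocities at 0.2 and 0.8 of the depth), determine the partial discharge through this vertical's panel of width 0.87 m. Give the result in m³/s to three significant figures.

0.577 m³/s

v̄ = (0.741 + 0.511) / 2 = 0.6260 m/s
q = v̄ × d × w = 0.6260 × 1.06 × 0.87 = 0.5773 m³/s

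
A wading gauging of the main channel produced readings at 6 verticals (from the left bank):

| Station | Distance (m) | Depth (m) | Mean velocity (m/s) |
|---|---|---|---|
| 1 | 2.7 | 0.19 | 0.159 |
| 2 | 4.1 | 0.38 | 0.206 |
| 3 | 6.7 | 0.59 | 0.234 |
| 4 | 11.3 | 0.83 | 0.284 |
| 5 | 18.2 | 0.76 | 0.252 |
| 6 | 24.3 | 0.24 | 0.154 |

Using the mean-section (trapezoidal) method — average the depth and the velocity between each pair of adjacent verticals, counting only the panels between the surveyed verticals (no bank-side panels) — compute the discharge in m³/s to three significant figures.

Panel 1-2: Δb = 1.4 m, d̄ = (0.19+0.38)/2 = 0.285, v̄ = (0.159+0.206)/2 = 0.1825 → q = 1.4×0.285×0.1825 = 0.07282 m³/s
Panel 2-3: Δb = 2.6 m, d̄ = (0.38+0.59)/2 = 0.485, v̄ = (0.206+0.234)/2 = 0.22 → q = 2.6×0.485×0.22 = 0.2774 m³/s
Panel 3-4: Δb = 4.6 m, d̄ = (0.59+0.83)/2 = 0.71, v̄ = (0.234+0.284)/2 = 0.259 → q = 4.6×0.71×0.259 = 0.8459 m³/s
Panel 4-5: Δb = 6.9 m, d̄ = (0.83+0.76)/2 = 0.795, v̄ = (0.284+0.252)/2 = 0.268 → q = 6.9×0.795×0.268 = 1.470 m³/s
Panel 5-6: Δb = 6.1 m, d̄ = (0.76+0.24)/2 = 0.5, v̄ = (0.252+0.154)/2 = 0.203 → q = 6.1×0.5×0.203 = 0.6192 m³/s
Q = Σ q = 3.285 m³/s

3.29 m³/s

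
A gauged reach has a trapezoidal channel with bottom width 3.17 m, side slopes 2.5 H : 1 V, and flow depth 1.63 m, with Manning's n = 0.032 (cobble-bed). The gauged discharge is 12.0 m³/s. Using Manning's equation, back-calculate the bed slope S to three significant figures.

A = (b + z·y)·y = (3.17 + 2.5×1.63)×1.63 = 11.81 m²
P = b + 2y√(1+z²) = 3.17 + 2×1.63×√(1+2.5²) = 11.95 m
R = A/P = 11.81/11.95 = 0.9884 m
S = (Q·n / (1·A·R^(2/3)))² = (12.0×0.032 / (1×11.81×0.9923))² = 0.001074

0.00107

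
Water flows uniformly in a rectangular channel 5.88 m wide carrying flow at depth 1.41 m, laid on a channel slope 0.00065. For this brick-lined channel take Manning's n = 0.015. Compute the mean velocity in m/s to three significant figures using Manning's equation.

1.65 m/s

A = b·y = 5.88 × 1.41 = 8.291 m²
P = b + 2y = 5.88 + 2×1.41 = 8.700 m
R = A/P = 8.291/8.700 = 0.9530 m
Q = (1/n)·A·R^(2/3)·S^(1/2) = (1/0.015) × 8.291 × 0.9530^(2/3) × 0.00065^(1/2) = 13.65 m³/s
V = Q/A = 13.65/8.291 = 1.646 m/s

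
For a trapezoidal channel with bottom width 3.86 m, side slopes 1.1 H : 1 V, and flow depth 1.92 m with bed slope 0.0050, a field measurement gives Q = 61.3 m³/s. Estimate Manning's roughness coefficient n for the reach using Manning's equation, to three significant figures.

0.0149

A = (b + z·y)·y = (3.86 + 1.1×1.92)×1.92 = 11.47 m²
P = b + 2y√(1+z²) = 3.86 + 2×1.92×√(1+1.1²) = 9.569 m
R = A/P = 11.47/9.569 = 1.198 m
n = (1/Q)·A·R^(2/3)·S^(1/2) = (1/61.3) × 11.47 × 1.128 × 0.07071 = 0.01492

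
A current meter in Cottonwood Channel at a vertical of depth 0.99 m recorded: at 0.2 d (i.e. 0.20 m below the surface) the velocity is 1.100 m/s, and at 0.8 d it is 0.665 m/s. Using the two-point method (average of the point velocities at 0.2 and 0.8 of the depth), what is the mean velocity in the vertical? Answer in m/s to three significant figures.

0.883 m/s

v̄ = (1.100 + 0.665) / 2 = 0.8825 m/s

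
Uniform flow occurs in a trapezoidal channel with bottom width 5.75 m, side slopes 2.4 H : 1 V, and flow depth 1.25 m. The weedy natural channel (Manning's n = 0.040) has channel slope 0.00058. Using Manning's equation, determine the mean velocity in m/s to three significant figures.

A = (b + z·y)·y = (5.75 + 2.4×1.25)×1.25 = 10.94 m²
P = b + 2y√(1+z²) = 5.75 + 2×1.25×√(1+2.4²) = 12.25 m
R = A/P = 10.94/12.25 = 0.8929 m
Q = (1/n)·A·R^(2/3)·S^(1/2) = (1/0.040) × 10.94 × 0.8929^(2/3) × 0.00058^(1/2) = 6.106 m³/s
V = Q/A = 6.106/10.94 = 0.5583 m/s

0.558 m/s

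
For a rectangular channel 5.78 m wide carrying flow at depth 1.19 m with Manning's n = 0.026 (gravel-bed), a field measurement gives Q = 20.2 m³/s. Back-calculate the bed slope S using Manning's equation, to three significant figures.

0.00732

A = b·y = 5.78 × 1.19 = 6.878 m²
P = b + 2y = 5.78 + 2×1.19 = 8.160 m
R = A/P = 6.878/8.160 = 0.8429 m
S = (Q·n / (1·A·R^(2/3)))² = (20.2×0.026 / (1×6.878×0.8923))² = 0.007322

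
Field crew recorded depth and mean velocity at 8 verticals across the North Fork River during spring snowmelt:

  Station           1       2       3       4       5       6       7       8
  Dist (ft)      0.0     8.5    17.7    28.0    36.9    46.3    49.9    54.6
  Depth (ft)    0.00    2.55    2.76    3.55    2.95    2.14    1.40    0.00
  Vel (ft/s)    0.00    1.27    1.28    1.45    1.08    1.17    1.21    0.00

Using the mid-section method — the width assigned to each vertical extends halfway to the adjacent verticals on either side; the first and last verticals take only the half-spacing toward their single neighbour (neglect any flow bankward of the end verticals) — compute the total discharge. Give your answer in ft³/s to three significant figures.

165 ft³/s

w_2 = (17.7 − 0.0)/2 = 8.85 ft; q_2 = 1.27 × 2.55 × 8.85 = 28.66 ft³/s
w_3 = (28.0 − 8.5)/2 = 9.75 ft; q_3 = 1.28 × 2.76 × 9.75 = 34.44 ft³/s
w_4 = (36.9 − 17.7)/2 = 9.6 ft; q_4 = 1.45 × 3.55 × 9.6 = 49.42 ft³/s
w_5 = (46.3 − 28.0)/2 = 9.15 ft; q_5 = 1.08 × 2.95 × 9.15 = 29.15 ft³/s
w_6 = (49.9 − 36.9)/2 = 6.5 ft; q_6 = 1.17 × 2.14 × 6.5 = 16.27 ft³/s
w_7 = (54.6 − 46.3)/2 = 4.15 ft; q_7 = 1.21 × 1.40 × 4.15 = 7.030 ft³/s
Stations 1, 8 contribute zero (depth or velocity is 0).
Q = Σ qᵢ = 165.0 ft³/s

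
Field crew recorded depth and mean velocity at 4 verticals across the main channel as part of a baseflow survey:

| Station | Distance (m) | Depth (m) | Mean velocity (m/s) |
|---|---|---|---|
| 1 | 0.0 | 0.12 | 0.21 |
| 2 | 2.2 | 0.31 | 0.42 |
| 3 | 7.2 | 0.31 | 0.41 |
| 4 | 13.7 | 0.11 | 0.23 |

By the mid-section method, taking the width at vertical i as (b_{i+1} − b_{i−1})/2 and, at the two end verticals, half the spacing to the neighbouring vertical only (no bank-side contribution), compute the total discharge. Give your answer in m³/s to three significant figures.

w_1 = (2.2 − 0.0)/2 = 1.1 m; q_1 = 0.21 × 0.12 × 1.1 = 0.02772 m³/s
w_2 = (7.2 − 0.0)/2 = 3.6 m; q_2 = 0.42 × 0.31 × 3.6 = 0.4687 m³/s
w_3 = (13.7 − 2.2)/2 = 5.75 m; q_3 = 0.41 × 0.31 × 5.75 = 0.7308 m³/s
w_4 = (13.7 − 7.2)/2 = 3.25 m; q_4 = 0.23 × 0.11 × 3.25 = 0.08223 m³/s
Q = Σ qᵢ = 1.309 m³/s

1.31 m³/s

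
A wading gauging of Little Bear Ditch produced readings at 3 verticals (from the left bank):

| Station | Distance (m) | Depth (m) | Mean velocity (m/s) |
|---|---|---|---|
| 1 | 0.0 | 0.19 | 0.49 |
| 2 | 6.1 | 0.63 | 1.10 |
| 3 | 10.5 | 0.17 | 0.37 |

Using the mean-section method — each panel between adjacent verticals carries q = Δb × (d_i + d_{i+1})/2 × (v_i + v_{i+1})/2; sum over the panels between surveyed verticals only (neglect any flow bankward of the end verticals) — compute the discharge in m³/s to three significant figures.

Panel 1-2: Δb = 6.1 m, d̄ = (0.19+0.63)/2 = 0.41, v̄ = (0.49+1.10)/2 = 0.795 → q = 6.1×0.41×0.795 = 1.988 m³/s
Panel 2-3: Δb = 4.4 m, d̄ = (0.63+0.17)/2 = 0.4, v̄ = (1.10+0.37)/2 = 0.735 → q = 4.4×0.4×0.735 = 1.294 m³/s
Q = Σ q = 3.282 m³/s

3.28 m³/s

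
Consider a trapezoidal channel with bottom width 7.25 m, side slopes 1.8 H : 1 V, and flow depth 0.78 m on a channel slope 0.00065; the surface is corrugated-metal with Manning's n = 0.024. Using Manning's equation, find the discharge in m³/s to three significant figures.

5.35 m³/s

A = (b + z·y)·y = (7.25 + 1.8×0.78)×0.78 = 6.750 m²
P = b + 2y√(1+z²) = 7.25 + 2×0.78×√(1+1.8²) = 10.46 m
R = A/P = 6.750/10.46 = 0.6452 m
Q = (1/n)·A·R^(2/3)·S^(1/2) = (1/0.024) × 6.750 × 0.6452^(2/3) × 0.00065^(1/2) = 5.354 m³/s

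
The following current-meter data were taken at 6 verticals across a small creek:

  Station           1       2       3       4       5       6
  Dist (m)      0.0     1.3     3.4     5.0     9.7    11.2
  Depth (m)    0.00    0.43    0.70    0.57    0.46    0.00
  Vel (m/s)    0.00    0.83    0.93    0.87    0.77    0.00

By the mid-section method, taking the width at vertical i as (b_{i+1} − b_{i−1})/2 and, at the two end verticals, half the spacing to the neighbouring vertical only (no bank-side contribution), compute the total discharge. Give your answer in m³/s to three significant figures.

4.47 m³/s

w_2 = (3.4 − 0.0)/2 = 1.7 m; q_2 = 0.83 × 0.43 × 1.7 = 0.6067 m³/s
w_3 = (5.0 − 1.3)/2 = 1.85 m; q_3 = 0.93 × 0.70 × 1.85 = 1.204 m³/s
w_4 = (9.7 − 3.4)/2 = 3.15 m; q_4 = 0.87 × 0.57 × 3.15 = 1.562 m³/s
w_5 = (11.2 − 5.0)/2 = 3.1 m; q_5 = 0.77 × 0.46 × 3.1 = 1.098 m³/s
Stations 1, 6 contribute zero (depth or velocity is 0).
Q = Σ qᵢ = 4.471 m³/s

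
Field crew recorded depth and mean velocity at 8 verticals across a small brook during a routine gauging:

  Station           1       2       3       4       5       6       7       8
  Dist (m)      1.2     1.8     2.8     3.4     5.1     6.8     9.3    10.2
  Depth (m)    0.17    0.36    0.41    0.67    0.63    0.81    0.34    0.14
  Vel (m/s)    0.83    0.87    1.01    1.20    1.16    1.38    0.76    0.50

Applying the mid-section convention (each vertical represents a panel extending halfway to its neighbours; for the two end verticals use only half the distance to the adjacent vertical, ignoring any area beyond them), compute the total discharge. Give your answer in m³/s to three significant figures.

w_1 = (1.8 − 1.2)/2 = 0.3 m; q_1 = 0.83 × 0.17 × 0.3 = 0.04233 m³/s
w_2 = (2.8 − 1.2)/2 = 0.8 m; q_2 = 0.87 × 0.36 × 0.8 = 0.2506 m³/s
w_3 = (3.4 − 1.8)/2 = 0.8 m; q_3 = 1.01 × 0.41 × 0.8 = 0.3313 m³/s
w_4 = (5.1 − 2.8)/2 = 1.15 m; q_4 = 1.20 × 0.67 × 1.15 = 0.9246 m³/s
w_5 = (6.8 − 3.4)/2 = 1.7 m; q_5 = 1.16 × 0.63 × 1.7 = 1.242 m³/s
w_6 = (9.3 − 5.1)/2 = 2.1 m; q_6 = 1.38 × 0.81 × 2.1 = 2.347 m³/s
w_7 = (10.2 − 6.8)/2 = 1.7 m; q_7 = 0.76 × 0.34 × 1.7 = 0.4393 m³/s
w_8 = (10.2 − 9.3)/2 = 0.45 m; q_8 = 0.50 × 0.14 × 0.45 = 0.03150 m³/s
Q = Σ qᵢ = 5.609 m³/s

5.61 m³/s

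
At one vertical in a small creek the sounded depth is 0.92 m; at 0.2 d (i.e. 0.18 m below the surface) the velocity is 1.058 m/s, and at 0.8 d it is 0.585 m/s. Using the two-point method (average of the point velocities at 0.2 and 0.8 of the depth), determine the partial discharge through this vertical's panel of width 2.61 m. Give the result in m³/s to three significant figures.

1.97 m³/s

v̄ = (1.058 + 0.585) / 2 = 0.8215 m/s
q = v̄ × d × w = 0.8215 × 0.92 × 2.61 = 1.973 m³/s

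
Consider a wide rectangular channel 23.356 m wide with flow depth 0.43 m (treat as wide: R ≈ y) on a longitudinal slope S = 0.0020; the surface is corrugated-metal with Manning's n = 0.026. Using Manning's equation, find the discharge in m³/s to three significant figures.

A = b·y = 23.356 × 0.43 = 10.04 m²
Wide channel: R ≈ y = 0.43 m
Q = (1/n)·A·R^(2/3)·S^(1/2) = (1/0.026) × 10.04 × 0.4300^(2/3) × 0.0020^(1/2) = 9.841 m³/s

9.84 m³/s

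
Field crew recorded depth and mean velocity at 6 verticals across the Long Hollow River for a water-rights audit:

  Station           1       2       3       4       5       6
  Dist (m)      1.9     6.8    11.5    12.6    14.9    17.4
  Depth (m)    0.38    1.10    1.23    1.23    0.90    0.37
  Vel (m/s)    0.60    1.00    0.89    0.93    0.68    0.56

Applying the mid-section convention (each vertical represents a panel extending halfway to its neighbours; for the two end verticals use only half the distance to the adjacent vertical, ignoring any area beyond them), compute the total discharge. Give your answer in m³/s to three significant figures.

w_1 = (6.8 − 1.9)/2 = 2.45 m; q_1 = 0.60 × 0.38 × 2.45 = 0.5586 m³/s
w_2 = (11.5 − 1.9)/2 = 4.8 m; q_2 = 1.00 × 1.10 × 4.8 = 5.280 m³/s
w_3 = (12.6 − 6.8)/2 = 2.9 m; q_3 = 0.89 × 1.23 × 2.9 = 3.175 m³/s
w_4 = (14.9 − 11.5)/2 = 1.7 m; q_4 = 0.93 × 1.23 × 1.7 = 1.945 m³/s
w_5 = (17.4 − 12.6)/2 = 2.4 m; q_5 = 0.68 × 0.90 × 2.4 = 1.469 m³/s
w_6 = (17.4 − 14.9)/2 = 1.25 m; q_6 = 0.56 × 0.37 × 1.25 = 0.2590 m³/s
Q = Σ qᵢ = 12.69 m³/s

12.7 m³/s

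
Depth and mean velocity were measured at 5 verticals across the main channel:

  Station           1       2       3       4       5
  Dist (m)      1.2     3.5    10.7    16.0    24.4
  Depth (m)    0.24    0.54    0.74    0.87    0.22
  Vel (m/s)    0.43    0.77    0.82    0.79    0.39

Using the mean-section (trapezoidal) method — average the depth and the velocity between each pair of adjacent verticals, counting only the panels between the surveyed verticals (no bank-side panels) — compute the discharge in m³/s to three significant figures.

Panel 1-2: Δb = 2.3 m, d̄ = (0.24+0.54)/2 = 0.39, v̄ = (0.43+0.77)/2 = 0.6 → q = 2.3×0.39×0.6 = 0.5382 m³/s
Panel 2-3: Δb = 7.2 m, d̄ = (0.54+0.74)/2 = 0.64, v̄ = (0.77+0.82)/2 = 0.795 → q = 7.2×0.64×0.795 = 3.663 m³/s
Panel 3-4: Δb = 5.3 m, d̄ = (0.74+0.87)/2 = 0.805, v̄ = (0.82+0.79)/2 = 0.805 → q = 5.3×0.805×0.805 = 3.435 m³/s
Panel 4-5: Δb = 8.4 m, d̄ = (0.87+0.22)/2 = 0.545, v̄ = (0.79+0.39)/2 = 0.59 → q = 8.4×0.545×0.59 = 2.701 m³/s
Q = Σ q = 10.34 m³/s

10.3 m³/s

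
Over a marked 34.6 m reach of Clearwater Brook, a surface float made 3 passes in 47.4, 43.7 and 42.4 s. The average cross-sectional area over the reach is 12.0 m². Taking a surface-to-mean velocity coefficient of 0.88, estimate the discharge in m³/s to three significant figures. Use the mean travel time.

t̄ = (47.4 + 43.7 + 42.4) / 3 = 44.5 s
v_surface = L / t̄ = 34.6 / 44.5 = 0.7775 m/s
v_mean = 0.88 × 0.7775 = 0.6842 m/s
Q = A × v_mean = 12.0 × 0.6842 = 8.211 m³/s

8.21 m³/s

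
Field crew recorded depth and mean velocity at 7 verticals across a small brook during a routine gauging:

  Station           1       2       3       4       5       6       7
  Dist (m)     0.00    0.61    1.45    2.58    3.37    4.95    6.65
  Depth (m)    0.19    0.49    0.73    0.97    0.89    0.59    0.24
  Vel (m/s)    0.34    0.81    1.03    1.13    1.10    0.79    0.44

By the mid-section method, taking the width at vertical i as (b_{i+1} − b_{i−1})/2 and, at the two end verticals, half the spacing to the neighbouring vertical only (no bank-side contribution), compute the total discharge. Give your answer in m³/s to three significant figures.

w_1 = (0.61 − 0.00)/2 = 0.305 m; q_1 = 0.34 × 0.19 × 0.305 = 0.01970 m³/s
w_2 = (1.45 − 0.00)/2 = 0.725 m; q_2 = 0.81 × 0.49 × 0.725 = 0.2878 m³/s
w_3 = (2.58 − 0.61)/2 = 0.985 m; q_3 = 1.03 × 0.73 × 0.985 = 0.7406 m³/s
w_4 = (3.37 − 1.45)/2 = 0.96 m; q_4 = 1.13 × 0.97 × 0.96 = 1.052 m³/s
w_5 = (4.95 − 2.58)/2 = 1.185 m; q_5 = 1.10 × 0.89 × 1.185 = 1.160 m³/s
w_6 = (6.65 − 3.37)/2 = 1.64 m; q_6 = 0.79 × 0.59 × 1.64 = 0.7644 m³/s
w_7 = (6.65 − 4.95)/2 = 0.85 m; q_7 = 0.44 × 0.24 × 0.85 = 0.08976 m³/s
Q = Σ qᵢ = 4.115 m³/s

4.11 m³/s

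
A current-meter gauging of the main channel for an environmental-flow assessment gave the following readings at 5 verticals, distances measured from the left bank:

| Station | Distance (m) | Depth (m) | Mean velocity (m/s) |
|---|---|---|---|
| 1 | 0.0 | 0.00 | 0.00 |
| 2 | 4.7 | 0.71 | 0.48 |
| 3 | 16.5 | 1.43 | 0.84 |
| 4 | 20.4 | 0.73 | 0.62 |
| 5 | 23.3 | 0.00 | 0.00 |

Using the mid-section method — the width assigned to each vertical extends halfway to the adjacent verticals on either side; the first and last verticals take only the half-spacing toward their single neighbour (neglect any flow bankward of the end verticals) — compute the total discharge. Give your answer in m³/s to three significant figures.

w_2 = (16.5 − 0.0)/2 = 8.25 m; q_2 = 0.48 × 0.71 × 8.25 = 2.812 m³/s
w_3 = (20.4 − 4.7)/2 = 7.85 m; q_3 = 0.84 × 1.43 × 7.85 = 9.429 m³/s
w_4 = (23.3 − 16.5)/2 = 3.4 m; q_4 = 0.62 × 0.73 × 3.4 = 1.539 m³/s
Stations 1, 5 contribute zero (depth or velocity is 0).
Q = Σ qᵢ = 13.78 m³/s

13.8 m³/s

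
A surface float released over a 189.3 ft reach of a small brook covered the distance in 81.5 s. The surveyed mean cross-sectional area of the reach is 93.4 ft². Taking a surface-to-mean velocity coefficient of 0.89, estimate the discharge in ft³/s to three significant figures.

193 ft³/s

v_surface = L / t̄ = 189.3 / 81.5 = 2.323 ft/s
v_mean = 0.89 × 2.323 = 2.067 ft/s
Q = A × v_mean = 93.4 × 2.067 = 193.1 ft³/s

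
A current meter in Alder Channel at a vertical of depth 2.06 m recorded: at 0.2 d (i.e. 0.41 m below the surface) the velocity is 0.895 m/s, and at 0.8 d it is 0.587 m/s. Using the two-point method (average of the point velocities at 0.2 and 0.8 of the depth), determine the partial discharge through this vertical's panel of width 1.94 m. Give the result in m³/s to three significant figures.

v̄ = (0.895 + 0.587) / 2 = 0.7410 m/s
q = v̄ × d × w = 0.7410 × 2.06 × 1.94 = 2.961 m³/s

2.96 m³/s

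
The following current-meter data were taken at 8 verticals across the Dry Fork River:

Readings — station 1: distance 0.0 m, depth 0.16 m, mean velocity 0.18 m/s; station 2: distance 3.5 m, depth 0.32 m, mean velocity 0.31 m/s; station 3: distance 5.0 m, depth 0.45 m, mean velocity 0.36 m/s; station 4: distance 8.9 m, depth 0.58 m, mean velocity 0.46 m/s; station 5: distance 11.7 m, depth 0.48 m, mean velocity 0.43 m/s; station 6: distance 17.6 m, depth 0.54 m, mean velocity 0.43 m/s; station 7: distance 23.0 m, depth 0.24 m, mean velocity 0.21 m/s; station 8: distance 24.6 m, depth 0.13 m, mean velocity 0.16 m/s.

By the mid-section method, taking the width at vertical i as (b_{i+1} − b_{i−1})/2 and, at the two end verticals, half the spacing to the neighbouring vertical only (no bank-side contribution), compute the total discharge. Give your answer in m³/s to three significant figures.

4.03 m³/s

w_1 = (3.5 − 0.0)/2 = 1.75 m; q_1 = 0.18 × 0.16 × 1.75 = 0.05040 m³/s
w_2 = (5.0 − 0.0)/2 = 2.5 m; q_2 = 0.31 × 0.32 × 2.5 = 0.2480 m³/s
w_3 = (8.9 − 3.5)/2 = 2.7 m; q_3 = 0.36 × 0.45 × 2.7 = 0.4374 m³/s
w_4 = (11.7 − 5.0)/2 = 3.35 m; q_4 = 0.46 × 0.58 × 3.35 = 0.8938 m³/s
w_5 = (17.6 − 8.9)/2 = 4.35 m; q_5 = 0.43 × 0.48 × 4.35 = 0.8978 m³/s
w_6 = (23.0 − 11.7)/2 = 5.65 m; q_6 = 0.43 × 0.54 × 5.65 = 1.312 m³/s
w_7 = (24.6 − 17.6)/2 = 3.5 m; q_7 = 0.21 × 0.24 × 3.5 = 0.1764 m³/s
w_8 = (24.6 − 23.0)/2 = 0.8 m; q_8 = 0.16 × 0.13 × 0.8 = 0.01664 m³/s
Q = Σ qᵢ = 4.032 m³/s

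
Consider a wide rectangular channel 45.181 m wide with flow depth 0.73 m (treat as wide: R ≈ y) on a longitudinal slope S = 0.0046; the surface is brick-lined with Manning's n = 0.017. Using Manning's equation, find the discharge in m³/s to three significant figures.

107 m³/s

A = b·y = 45.181 × 0.73 = 32.98 m²
Wide channel: R ≈ y = 0.73 m
Q = (1/n)·A·R^(2/3)·S^(1/2) = (1/0.017) × 32.98 × 0.7300^(2/3) × 0.0046^(1/2) = 106.7 m³/s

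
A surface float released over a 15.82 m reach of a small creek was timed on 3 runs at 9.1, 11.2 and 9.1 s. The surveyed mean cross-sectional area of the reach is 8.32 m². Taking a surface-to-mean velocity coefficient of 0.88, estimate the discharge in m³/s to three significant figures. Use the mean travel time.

11.8 m³/s

t̄ = (9.1 + 11.2 + 9.1) / 3 = 9.8 s
v_surface = L / t̄ = 15.82 / 9.8 = 1.614 m/s
v_mean = 0.88 × 1.614 = 1.421 m/s
Q = A × v_mean = 8.32 × 1.421 = 11.82 m³/s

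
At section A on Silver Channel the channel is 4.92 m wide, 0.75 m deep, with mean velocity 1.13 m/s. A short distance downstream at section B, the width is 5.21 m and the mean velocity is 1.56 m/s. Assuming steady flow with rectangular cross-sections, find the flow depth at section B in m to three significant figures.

Q = A₁V₁ = (4.92×0.75) × 1.13 = 4.170 m³/s
d₂ = Q/(b₂ V₂) = 4.170/(5.21×1.56) = 0.5130 m

0.513 m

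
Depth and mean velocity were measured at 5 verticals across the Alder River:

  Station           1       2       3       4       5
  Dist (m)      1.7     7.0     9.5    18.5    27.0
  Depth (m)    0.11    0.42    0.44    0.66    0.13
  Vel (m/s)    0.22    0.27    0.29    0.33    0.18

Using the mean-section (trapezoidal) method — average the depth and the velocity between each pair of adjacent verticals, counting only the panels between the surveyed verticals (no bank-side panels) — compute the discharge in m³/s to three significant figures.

Panel 1-2: Δb = 5.3 m, d̄ = (0.11+0.42)/2 = 0.265, v̄ = (0.22+0.27)/2 = 0.245 → q = 5.3×0.265×0.245 = 0.3441 m³/s
Panel 2-3: Δb = 2.5 m, d̄ = (0.42+0.44)/2 = 0.43, v̄ = (0.27+0.29)/2 = 0.28 → q = 2.5×0.43×0.28 = 0.3010 m³/s
Panel 3-4: Δb = 9 m, d̄ = (0.44+0.66)/2 = 0.55, v̄ = (0.29+0.33)/2 = 0.31 → q = 9×0.55×0.31 = 1.535 m³/s
Panel 4-5: Δb = 8.5 m, d̄ = (0.66+0.13)/2 = 0.395, v̄ = (0.33+0.18)/2 = 0.255 → q = 8.5×0.395×0.255 = 0.8562 m³/s
Q = Σ q = 3.036 m³/s

3.04 m³/s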